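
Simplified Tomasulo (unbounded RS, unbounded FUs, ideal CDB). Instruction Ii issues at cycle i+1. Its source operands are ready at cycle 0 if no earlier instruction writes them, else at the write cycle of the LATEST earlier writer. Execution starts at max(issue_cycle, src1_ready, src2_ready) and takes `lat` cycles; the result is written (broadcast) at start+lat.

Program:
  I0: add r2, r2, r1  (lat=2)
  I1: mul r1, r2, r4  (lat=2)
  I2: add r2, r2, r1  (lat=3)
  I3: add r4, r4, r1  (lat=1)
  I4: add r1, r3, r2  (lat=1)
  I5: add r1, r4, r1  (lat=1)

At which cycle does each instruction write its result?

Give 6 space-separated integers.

Answer: 3 5 8 6 9 10

Derivation:
I0 add r2: issue@1 deps=(None,None) exec_start@1 write@3
I1 mul r1: issue@2 deps=(0,None) exec_start@3 write@5
I2 add r2: issue@3 deps=(0,1) exec_start@5 write@8
I3 add r4: issue@4 deps=(None,1) exec_start@5 write@6
I4 add r1: issue@5 deps=(None,2) exec_start@8 write@9
I5 add r1: issue@6 deps=(3,4) exec_start@9 write@10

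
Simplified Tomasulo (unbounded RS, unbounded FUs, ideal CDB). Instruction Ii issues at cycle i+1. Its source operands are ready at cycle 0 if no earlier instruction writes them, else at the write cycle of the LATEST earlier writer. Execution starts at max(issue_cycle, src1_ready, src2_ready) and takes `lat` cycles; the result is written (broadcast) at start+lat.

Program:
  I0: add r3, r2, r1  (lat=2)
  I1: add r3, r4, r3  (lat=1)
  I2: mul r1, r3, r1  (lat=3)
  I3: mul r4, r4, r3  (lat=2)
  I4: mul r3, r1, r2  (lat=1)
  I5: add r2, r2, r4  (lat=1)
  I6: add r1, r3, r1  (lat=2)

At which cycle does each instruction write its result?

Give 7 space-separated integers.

Answer: 3 4 7 6 8 7 10

Derivation:
I0 add r3: issue@1 deps=(None,None) exec_start@1 write@3
I1 add r3: issue@2 deps=(None,0) exec_start@3 write@4
I2 mul r1: issue@3 deps=(1,None) exec_start@4 write@7
I3 mul r4: issue@4 deps=(None,1) exec_start@4 write@6
I4 mul r3: issue@5 deps=(2,None) exec_start@7 write@8
I5 add r2: issue@6 deps=(None,3) exec_start@6 write@7
I6 add r1: issue@7 deps=(4,2) exec_start@8 write@10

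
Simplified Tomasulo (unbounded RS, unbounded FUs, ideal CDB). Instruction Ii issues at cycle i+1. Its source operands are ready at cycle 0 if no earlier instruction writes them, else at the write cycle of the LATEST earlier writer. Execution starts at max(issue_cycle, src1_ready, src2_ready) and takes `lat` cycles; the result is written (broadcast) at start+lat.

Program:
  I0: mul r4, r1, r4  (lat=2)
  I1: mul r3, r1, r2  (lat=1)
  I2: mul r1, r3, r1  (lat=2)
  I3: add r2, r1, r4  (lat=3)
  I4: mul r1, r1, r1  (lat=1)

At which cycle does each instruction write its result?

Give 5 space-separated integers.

Answer: 3 3 5 8 6

Derivation:
I0 mul r4: issue@1 deps=(None,None) exec_start@1 write@3
I1 mul r3: issue@2 deps=(None,None) exec_start@2 write@3
I2 mul r1: issue@3 deps=(1,None) exec_start@3 write@5
I3 add r2: issue@4 deps=(2,0) exec_start@5 write@8
I4 mul r1: issue@5 deps=(2,2) exec_start@5 write@6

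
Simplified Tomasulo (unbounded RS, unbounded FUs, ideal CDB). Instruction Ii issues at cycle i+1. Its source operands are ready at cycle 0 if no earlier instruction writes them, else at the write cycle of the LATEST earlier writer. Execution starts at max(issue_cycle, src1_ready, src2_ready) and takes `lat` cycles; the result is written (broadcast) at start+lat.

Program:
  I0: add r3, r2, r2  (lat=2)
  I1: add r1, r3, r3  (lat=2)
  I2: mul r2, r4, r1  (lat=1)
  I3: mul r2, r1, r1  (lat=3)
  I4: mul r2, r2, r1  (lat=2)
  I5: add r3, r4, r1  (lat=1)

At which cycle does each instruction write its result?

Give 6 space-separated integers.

Answer: 3 5 6 8 10 7

Derivation:
I0 add r3: issue@1 deps=(None,None) exec_start@1 write@3
I1 add r1: issue@2 deps=(0,0) exec_start@3 write@5
I2 mul r2: issue@3 deps=(None,1) exec_start@5 write@6
I3 mul r2: issue@4 deps=(1,1) exec_start@5 write@8
I4 mul r2: issue@5 deps=(3,1) exec_start@8 write@10
I5 add r3: issue@6 deps=(None,1) exec_start@6 write@7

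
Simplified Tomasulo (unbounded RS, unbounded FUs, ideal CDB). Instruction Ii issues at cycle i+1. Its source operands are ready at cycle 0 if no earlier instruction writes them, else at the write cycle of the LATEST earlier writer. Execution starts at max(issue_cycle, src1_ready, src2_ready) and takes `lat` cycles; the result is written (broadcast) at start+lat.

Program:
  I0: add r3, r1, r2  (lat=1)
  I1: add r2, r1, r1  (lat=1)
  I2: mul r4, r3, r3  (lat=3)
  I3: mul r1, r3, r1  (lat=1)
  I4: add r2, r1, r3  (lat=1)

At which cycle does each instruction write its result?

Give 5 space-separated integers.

I0 add r3: issue@1 deps=(None,None) exec_start@1 write@2
I1 add r2: issue@2 deps=(None,None) exec_start@2 write@3
I2 mul r4: issue@3 deps=(0,0) exec_start@3 write@6
I3 mul r1: issue@4 deps=(0,None) exec_start@4 write@5
I4 add r2: issue@5 deps=(3,0) exec_start@5 write@6

Answer: 2 3 6 5 6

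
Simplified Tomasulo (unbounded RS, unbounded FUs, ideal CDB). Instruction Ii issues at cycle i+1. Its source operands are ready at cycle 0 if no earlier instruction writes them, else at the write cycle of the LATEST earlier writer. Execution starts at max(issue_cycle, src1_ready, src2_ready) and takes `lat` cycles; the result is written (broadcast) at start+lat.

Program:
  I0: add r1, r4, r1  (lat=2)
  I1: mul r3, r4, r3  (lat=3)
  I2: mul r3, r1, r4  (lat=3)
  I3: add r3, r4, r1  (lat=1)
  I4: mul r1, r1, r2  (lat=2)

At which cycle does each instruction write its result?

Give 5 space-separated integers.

I0 add r1: issue@1 deps=(None,None) exec_start@1 write@3
I1 mul r3: issue@2 deps=(None,None) exec_start@2 write@5
I2 mul r3: issue@3 deps=(0,None) exec_start@3 write@6
I3 add r3: issue@4 deps=(None,0) exec_start@4 write@5
I4 mul r1: issue@5 deps=(0,None) exec_start@5 write@7

Answer: 3 5 6 5 7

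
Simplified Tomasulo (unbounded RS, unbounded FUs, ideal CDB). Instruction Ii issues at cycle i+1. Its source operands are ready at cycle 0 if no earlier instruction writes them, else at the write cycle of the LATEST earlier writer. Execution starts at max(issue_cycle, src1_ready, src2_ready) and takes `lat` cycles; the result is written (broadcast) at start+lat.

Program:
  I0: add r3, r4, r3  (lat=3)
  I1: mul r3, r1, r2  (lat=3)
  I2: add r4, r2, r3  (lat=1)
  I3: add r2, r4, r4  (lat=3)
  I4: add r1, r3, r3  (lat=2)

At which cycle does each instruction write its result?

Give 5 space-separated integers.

I0 add r3: issue@1 deps=(None,None) exec_start@1 write@4
I1 mul r3: issue@2 deps=(None,None) exec_start@2 write@5
I2 add r4: issue@3 deps=(None,1) exec_start@5 write@6
I3 add r2: issue@4 deps=(2,2) exec_start@6 write@9
I4 add r1: issue@5 deps=(1,1) exec_start@5 write@7

Answer: 4 5 6 9 7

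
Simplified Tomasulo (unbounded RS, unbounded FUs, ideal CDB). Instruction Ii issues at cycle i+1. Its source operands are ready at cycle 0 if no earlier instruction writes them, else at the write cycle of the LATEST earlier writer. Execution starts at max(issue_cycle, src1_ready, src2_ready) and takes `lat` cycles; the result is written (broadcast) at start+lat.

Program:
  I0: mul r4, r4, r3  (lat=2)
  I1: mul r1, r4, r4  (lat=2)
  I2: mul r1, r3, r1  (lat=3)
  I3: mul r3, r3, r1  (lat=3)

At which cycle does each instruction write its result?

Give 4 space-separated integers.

I0 mul r4: issue@1 deps=(None,None) exec_start@1 write@3
I1 mul r1: issue@2 deps=(0,0) exec_start@3 write@5
I2 mul r1: issue@3 deps=(None,1) exec_start@5 write@8
I3 mul r3: issue@4 deps=(None,2) exec_start@8 write@11

Answer: 3 5 8 11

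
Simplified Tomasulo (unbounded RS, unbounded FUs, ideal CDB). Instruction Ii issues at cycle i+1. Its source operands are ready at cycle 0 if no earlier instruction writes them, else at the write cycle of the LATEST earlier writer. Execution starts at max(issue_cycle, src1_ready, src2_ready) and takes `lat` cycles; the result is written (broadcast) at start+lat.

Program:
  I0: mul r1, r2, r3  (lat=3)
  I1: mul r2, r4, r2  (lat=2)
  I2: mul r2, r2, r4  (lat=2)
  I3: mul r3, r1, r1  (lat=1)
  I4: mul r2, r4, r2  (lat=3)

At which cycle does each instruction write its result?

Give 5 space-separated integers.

I0 mul r1: issue@1 deps=(None,None) exec_start@1 write@4
I1 mul r2: issue@2 deps=(None,None) exec_start@2 write@4
I2 mul r2: issue@3 deps=(1,None) exec_start@4 write@6
I3 mul r3: issue@4 deps=(0,0) exec_start@4 write@5
I4 mul r2: issue@5 deps=(None,2) exec_start@6 write@9

Answer: 4 4 6 5 9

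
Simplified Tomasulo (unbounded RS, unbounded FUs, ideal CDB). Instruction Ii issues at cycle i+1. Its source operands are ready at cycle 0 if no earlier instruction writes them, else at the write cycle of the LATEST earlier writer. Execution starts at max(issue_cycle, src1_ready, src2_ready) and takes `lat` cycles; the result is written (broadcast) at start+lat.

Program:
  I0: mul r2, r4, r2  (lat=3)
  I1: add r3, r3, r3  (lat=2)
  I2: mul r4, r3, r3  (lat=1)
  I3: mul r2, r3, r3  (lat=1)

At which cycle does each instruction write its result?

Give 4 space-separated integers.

Answer: 4 4 5 5

Derivation:
I0 mul r2: issue@1 deps=(None,None) exec_start@1 write@4
I1 add r3: issue@2 deps=(None,None) exec_start@2 write@4
I2 mul r4: issue@3 deps=(1,1) exec_start@4 write@5
I3 mul r2: issue@4 deps=(1,1) exec_start@4 write@5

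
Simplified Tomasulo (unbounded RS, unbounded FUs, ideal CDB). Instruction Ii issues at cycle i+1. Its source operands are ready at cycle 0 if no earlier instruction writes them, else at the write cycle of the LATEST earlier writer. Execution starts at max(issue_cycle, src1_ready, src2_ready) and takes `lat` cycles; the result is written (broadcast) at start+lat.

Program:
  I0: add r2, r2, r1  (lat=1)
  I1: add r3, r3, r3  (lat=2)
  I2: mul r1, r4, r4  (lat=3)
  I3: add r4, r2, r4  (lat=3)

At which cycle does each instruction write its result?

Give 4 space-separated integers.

Answer: 2 4 6 7

Derivation:
I0 add r2: issue@1 deps=(None,None) exec_start@1 write@2
I1 add r3: issue@2 deps=(None,None) exec_start@2 write@4
I2 mul r1: issue@3 deps=(None,None) exec_start@3 write@6
I3 add r4: issue@4 deps=(0,None) exec_start@4 write@7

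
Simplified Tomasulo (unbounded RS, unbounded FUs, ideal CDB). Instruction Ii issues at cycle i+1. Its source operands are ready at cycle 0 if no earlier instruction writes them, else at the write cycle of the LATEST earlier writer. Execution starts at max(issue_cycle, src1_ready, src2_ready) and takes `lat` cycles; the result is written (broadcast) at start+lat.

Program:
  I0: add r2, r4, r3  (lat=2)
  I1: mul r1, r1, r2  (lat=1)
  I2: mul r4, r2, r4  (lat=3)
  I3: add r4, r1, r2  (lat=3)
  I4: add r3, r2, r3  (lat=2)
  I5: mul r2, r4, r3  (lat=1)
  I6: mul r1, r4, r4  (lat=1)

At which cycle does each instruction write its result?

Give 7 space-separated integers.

I0 add r2: issue@1 deps=(None,None) exec_start@1 write@3
I1 mul r1: issue@2 deps=(None,0) exec_start@3 write@4
I2 mul r4: issue@3 deps=(0,None) exec_start@3 write@6
I3 add r4: issue@4 deps=(1,0) exec_start@4 write@7
I4 add r3: issue@5 deps=(0,None) exec_start@5 write@7
I5 mul r2: issue@6 deps=(3,4) exec_start@7 write@8
I6 mul r1: issue@7 deps=(3,3) exec_start@7 write@8

Answer: 3 4 6 7 7 8 8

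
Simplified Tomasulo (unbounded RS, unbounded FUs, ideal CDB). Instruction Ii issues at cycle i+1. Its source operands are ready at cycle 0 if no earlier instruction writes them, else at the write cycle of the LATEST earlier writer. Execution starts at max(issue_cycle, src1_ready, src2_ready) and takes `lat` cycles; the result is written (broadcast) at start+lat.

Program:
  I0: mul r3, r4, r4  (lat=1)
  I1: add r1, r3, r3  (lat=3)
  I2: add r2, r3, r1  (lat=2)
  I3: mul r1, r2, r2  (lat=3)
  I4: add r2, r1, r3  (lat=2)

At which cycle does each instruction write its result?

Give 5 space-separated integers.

I0 mul r3: issue@1 deps=(None,None) exec_start@1 write@2
I1 add r1: issue@2 deps=(0,0) exec_start@2 write@5
I2 add r2: issue@3 deps=(0,1) exec_start@5 write@7
I3 mul r1: issue@4 deps=(2,2) exec_start@7 write@10
I4 add r2: issue@5 deps=(3,0) exec_start@10 write@12

Answer: 2 5 7 10 12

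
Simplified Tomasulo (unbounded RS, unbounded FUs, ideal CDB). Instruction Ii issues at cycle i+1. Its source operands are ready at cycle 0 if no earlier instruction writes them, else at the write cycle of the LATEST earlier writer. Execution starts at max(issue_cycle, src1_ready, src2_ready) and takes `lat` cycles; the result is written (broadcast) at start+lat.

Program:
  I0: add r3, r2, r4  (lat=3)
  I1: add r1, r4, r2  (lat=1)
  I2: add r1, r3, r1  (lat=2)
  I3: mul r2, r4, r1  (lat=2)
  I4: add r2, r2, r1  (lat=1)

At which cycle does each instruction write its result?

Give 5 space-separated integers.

I0 add r3: issue@1 deps=(None,None) exec_start@1 write@4
I1 add r1: issue@2 deps=(None,None) exec_start@2 write@3
I2 add r1: issue@3 deps=(0,1) exec_start@4 write@6
I3 mul r2: issue@4 deps=(None,2) exec_start@6 write@8
I4 add r2: issue@5 deps=(3,2) exec_start@8 write@9

Answer: 4 3 6 8 9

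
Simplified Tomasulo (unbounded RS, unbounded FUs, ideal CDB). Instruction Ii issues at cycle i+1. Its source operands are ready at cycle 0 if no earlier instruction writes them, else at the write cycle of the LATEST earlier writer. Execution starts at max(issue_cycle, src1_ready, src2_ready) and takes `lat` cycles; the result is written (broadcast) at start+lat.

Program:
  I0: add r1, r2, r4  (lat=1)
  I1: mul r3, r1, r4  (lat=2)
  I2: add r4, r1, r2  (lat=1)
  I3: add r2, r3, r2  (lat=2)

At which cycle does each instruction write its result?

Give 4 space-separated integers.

I0 add r1: issue@1 deps=(None,None) exec_start@1 write@2
I1 mul r3: issue@2 deps=(0,None) exec_start@2 write@4
I2 add r4: issue@3 deps=(0,None) exec_start@3 write@4
I3 add r2: issue@4 deps=(1,None) exec_start@4 write@6

Answer: 2 4 4 6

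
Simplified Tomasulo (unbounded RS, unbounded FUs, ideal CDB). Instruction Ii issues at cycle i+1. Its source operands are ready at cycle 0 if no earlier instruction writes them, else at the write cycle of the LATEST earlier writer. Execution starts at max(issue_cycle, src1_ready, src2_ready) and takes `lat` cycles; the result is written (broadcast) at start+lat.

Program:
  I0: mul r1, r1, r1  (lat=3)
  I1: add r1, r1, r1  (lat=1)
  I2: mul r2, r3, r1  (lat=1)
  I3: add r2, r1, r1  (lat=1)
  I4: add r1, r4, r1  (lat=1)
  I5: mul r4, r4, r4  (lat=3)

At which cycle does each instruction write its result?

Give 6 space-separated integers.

I0 mul r1: issue@1 deps=(None,None) exec_start@1 write@4
I1 add r1: issue@2 deps=(0,0) exec_start@4 write@5
I2 mul r2: issue@3 deps=(None,1) exec_start@5 write@6
I3 add r2: issue@4 deps=(1,1) exec_start@5 write@6
I4 add r1: issue@5 deps=(None,1) exec_start@5 write@6
I5 mul r4: issue@6 deps=(None,None) exec_start@6 write@9

Answer: 4 5 6 6 6 9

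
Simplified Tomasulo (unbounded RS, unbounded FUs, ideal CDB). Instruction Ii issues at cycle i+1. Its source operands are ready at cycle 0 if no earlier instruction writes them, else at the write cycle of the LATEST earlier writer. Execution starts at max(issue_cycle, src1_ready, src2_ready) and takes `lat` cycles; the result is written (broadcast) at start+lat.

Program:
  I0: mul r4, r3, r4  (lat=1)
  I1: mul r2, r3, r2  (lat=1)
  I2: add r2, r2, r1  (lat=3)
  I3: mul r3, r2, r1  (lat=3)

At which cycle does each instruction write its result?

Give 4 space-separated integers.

I0 mul r4: issue@1 deps=(None,None) exec_start@1 write@2
I1 mul r2: issue@2 deps=(None,None) exec_start@2 write@3
I2 add r2: issue@3 deps=(1,None) exec_start@3 write@6
I3 mul r3: issue@4 deps=(2,None) exec_start@6 write@9

Answer: 2 3 6 9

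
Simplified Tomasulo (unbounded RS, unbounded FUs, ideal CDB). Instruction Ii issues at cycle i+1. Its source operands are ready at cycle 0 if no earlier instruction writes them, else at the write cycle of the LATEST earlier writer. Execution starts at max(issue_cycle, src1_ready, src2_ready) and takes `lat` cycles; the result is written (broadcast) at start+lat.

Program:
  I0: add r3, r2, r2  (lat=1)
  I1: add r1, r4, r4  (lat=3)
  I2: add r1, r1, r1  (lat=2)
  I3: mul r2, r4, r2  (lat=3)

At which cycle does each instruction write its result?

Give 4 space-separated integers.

I0 add r3: issue@1 deps=(None,None) exec_start@1 write@2
I1 add r1: issue@2 deps=(None,None) exec_start@2 write@5
I2 add r1: issue@3 deps=(1,1) exec_start@5 write@7
I3 mul r2: issue@4 deps=(None,None) exec_start@4 write@7

Answer: 2 5 7 7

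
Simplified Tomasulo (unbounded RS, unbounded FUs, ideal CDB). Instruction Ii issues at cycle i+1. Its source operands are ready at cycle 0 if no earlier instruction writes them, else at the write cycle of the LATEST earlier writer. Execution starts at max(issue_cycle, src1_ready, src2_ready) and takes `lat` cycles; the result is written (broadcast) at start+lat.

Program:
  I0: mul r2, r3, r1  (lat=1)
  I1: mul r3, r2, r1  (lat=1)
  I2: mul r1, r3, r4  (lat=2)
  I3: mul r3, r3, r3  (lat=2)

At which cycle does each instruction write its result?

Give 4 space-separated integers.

Answer: 2 3 5 6

Derivation:
I0 mul r2: issue@1 deps=(None,None) exec_start@1 write@2
I1 mul r3: issue@2 deps=(0,None) exec_start@2 write@3
I2 mul r1: issue@3 deps=(1,None) exec_start@3 write@5
I3 mul r3: issue@4 deps=(1,1) exec_start@4 write@6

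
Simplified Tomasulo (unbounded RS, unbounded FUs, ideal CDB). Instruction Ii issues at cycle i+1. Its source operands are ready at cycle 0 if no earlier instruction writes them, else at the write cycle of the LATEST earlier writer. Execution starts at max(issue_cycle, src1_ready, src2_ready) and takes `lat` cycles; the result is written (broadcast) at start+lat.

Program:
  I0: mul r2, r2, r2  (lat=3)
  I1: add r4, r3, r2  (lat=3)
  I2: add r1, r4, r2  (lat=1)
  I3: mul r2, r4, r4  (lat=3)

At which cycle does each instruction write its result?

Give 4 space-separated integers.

I0 mul r2: issue@1 deps=(None,None) exec_start@1 write@4
I1 add r4: issue@2 deps=(None,0) exec_start@4 write@7
I2 add r1: issue@3 deps=(1,0) exec_start@7 write@8
I3 mul r2: issue@4 deps=(1,1) exec_start@7 write@10

Answer: 4 7 8 10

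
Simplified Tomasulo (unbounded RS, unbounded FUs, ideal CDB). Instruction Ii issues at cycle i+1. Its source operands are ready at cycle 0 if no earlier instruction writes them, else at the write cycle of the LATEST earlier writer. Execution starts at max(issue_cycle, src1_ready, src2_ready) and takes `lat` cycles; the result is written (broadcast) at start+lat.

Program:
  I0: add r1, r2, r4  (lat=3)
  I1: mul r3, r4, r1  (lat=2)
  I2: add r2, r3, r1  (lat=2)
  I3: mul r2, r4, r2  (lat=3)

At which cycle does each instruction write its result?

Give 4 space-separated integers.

I0 add r1: issue@1 deps=(None,None) exec_start@1 write@4
I1 mul r3: issue@2 deps=(None,0) exec_start@4 write@6
I2 add r2: issue@3 deps=(1,0) exec_start@6 write@8
I3 mul r2: issue@4 deps=(None,2) exec_start@8 write@11

Answer: 4 6 8 11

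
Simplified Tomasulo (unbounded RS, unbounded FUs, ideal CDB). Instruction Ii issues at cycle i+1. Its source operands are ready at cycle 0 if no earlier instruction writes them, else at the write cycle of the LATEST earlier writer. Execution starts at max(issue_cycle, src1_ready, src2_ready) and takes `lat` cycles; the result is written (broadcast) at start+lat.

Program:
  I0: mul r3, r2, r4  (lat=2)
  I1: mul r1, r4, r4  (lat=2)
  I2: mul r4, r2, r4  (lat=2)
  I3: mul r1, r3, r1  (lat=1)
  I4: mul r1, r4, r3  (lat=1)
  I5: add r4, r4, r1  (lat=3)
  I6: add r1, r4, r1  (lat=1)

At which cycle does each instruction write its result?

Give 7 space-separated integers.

Answer: 3 4 5 5 6 9 10

Derivation:
I0 mul r3: issue@1 deps=(None,None) exec_start@1 write@3
I1 mul r1: issue@2 deps=(None,None) exec_start@2 write@4
I2 mul r4: issue@3 deps=(None,None) exec_start@3 write@5
I3 mul r1: issue@4 deps=(0,1) exec_start@4 write@5
I4 mul r1: issue@5 deps=(2,0) exec_start@5 write@6
I5 add r4: issue@6 deps=(2,4) exec_start@6 write@9
I6 add r1: issue@7 deps=(5,4) exec_start@9 write@10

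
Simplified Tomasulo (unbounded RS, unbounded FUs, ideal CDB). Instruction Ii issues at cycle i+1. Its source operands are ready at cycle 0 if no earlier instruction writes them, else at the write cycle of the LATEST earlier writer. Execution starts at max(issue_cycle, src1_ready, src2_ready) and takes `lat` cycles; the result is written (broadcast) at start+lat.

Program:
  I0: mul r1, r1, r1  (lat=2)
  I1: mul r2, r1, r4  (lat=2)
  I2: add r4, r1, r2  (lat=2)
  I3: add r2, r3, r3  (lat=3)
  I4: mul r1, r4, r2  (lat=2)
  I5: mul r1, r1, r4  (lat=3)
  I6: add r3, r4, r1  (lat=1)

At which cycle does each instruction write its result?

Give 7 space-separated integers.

Answer: 3 5 7 7 9 12 13

Derivation:
I0 mul r1: issue@1 deps=(None,None) exec_start@1 write@3
I1 mul r2: issue@2 deps=(0,None) exec_start@3 write@5
I2 add r4: issue@3 deps=(0,1) exec_start@5 write@7
I3 add r2: issue@4 deps=(None,None) exec_start@4 write@7
I4 mul r1: issue@5 deps=(2,3) exec_start@7 write@9
I5 mul r1: issue@6 deps=(4,2) exec_start@9 write@12
I6 add r3: issue@7 deps=(2,5) exec_start@12 write@13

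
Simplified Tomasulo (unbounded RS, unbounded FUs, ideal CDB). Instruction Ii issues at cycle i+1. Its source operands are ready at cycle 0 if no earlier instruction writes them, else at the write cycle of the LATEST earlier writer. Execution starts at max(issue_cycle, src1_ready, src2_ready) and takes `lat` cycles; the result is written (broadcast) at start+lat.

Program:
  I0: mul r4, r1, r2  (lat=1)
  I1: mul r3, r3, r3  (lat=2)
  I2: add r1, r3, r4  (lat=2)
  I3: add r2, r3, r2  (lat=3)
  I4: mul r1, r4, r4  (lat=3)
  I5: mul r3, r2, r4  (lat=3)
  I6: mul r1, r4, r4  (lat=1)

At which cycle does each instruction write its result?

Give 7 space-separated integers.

I0 mul r4: issue@1 deps=(None,None) exec_start@1 write@2
I1 mul r3: issue@2 deps=(None,None) exec_start@2 write@4
I2 add r1: issue@3 deps=(1,0) exec_start@4 write@6
I3 add r2: issue@4 deps=(1,None) exec_start@4 write@7
I4 mul r1: issue@5 deps=(0,0) exec_start@5 write@8
I5 mul r3: issue@6 deps=(3,0) exec_start@7 write@10
I6 mul r1: issue@7 deps=(0,0) exec_start@7 write@8

Answer: 2 4 6 7 8 10 8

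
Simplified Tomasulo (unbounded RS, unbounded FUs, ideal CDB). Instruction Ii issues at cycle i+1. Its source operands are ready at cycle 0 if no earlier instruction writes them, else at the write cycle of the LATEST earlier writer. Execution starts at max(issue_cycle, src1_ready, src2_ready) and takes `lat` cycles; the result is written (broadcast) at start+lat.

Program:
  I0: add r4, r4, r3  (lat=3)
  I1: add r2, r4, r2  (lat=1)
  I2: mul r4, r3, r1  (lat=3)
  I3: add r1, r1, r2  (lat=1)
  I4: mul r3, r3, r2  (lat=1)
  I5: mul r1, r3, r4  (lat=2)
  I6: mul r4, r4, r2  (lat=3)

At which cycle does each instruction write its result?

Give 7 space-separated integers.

Answer: 4 5 6 6 6 8 10

Derivation:
I0 add r4: issue@1 deps=(None,None) exec_start@1 write@4
I1 add r2: issue@2 deps=(0,None) exec_start@4 write@5
I2 mul r4: issue@3 deps=(None,None) exec_start@3 write@6
I3 add r1: issue@4 deps=(None,1) exec_start@5 write@6
I4 mul r3: issue@5 deps=(None,1) exec_start@5 write@6
I5 mul r1: issue@6 deps=(4,2) exec_start@6 write@8
I6 mul r4: issue@7 deps=(2,1) exec_start@7 write@10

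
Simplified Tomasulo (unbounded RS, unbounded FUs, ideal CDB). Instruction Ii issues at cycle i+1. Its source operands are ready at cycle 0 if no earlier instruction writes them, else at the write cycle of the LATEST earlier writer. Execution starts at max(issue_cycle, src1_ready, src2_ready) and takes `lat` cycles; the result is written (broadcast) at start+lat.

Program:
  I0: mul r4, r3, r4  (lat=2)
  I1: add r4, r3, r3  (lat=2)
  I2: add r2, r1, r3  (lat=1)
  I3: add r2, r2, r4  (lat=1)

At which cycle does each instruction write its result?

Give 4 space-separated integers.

Answer: 3 4 4 5

Derivation:
I0 mul r4: issue@1 deps=(None,None) exec_start@1 write@3
I1 add r4: issue@2 deps=(None,None) exec_start@2 write@4
I2 add r2: issue@3 deps=(None,None) exec_start@3 write@4
I3 add r2: issue@4 deps=(2,1) exec_start@4 write@5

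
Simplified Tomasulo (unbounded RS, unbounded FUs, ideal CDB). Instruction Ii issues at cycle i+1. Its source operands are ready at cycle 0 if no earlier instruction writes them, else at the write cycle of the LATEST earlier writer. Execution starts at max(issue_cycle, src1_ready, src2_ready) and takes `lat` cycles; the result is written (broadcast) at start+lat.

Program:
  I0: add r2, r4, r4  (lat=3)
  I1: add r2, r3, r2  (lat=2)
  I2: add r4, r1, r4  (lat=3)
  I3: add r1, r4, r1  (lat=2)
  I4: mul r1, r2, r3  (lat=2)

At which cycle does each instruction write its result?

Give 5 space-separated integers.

I0 add r2: issue@1 deps=(None,None) exec_start@1 write@4
I1 add r2: issue@2 deps=(None,0) exec_start@4 write@6
I2 add r4: issue@3 deps=(None,None) exec_start@3 write@6
I3 add r1: issue@4 deps=(2,None) exec_start@6 write@8
I4 mul r1: issue@5 deps=(1,None) exec_start@6 write@8

Answer: 4 6 6 8 8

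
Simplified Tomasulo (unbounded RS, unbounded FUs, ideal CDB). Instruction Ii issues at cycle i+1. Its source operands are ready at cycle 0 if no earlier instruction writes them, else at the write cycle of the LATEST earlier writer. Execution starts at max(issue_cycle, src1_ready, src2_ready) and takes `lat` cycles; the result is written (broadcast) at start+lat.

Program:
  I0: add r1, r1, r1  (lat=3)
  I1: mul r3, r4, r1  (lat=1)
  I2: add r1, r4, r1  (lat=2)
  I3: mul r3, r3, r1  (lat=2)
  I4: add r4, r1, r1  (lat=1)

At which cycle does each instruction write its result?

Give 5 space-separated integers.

Answer: 4 5 6 8 7

Derivation:
I0 add r1: issue@1 deps=(None,None) exec_start@1 write@4
I1 mul r3: issue@2 deps=(None,0) exec_start@4 write@5
I2 add r1: issue@3 deps=(None,0) exec_start@4 write@6
I3 mul r3: issue@4 deps=(1,2) exec_start@6 write@8
I4 add r4: issue@5 deps=(2,2) exec_start@6 write@7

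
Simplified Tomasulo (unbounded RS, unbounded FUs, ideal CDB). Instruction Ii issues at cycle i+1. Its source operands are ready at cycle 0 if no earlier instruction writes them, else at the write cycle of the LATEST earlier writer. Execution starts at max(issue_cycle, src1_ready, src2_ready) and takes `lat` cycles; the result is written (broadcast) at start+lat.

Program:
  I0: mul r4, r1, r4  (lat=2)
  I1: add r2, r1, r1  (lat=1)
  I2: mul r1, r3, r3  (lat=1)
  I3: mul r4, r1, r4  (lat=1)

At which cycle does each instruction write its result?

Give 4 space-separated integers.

I0 mul r4: issue@1 deps=(None,None) exec_start@1 write@3
I1 add r2: issue@2 deps=(None,None) exec_start@2 write@3
I2 mul r1: issue@3 deps=(None,None) exec_start@3 write@4
I3 mul r4: issue@4 deps=(2,0) exec_start@4 write@5

Answer: 3 3 4 5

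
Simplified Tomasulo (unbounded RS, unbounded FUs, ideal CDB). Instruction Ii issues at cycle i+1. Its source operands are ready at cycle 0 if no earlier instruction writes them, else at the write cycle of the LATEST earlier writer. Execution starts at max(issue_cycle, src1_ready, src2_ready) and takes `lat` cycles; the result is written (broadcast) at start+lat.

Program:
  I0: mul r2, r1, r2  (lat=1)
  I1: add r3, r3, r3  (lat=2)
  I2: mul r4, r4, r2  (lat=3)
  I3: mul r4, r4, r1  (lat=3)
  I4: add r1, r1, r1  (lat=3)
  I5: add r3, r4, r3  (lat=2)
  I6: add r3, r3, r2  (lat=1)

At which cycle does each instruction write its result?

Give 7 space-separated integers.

Answer: 2 4 6 9 8 11 12

Derivation:
I0 mul r2: issue@1 deps=(None,None) exec_start@1 write@2
I1 add r3: issue@2 deps=(None,None) exec_start@2 write@4
I2 mul r4: issue@3 deps=(None,0) exec_start@3 write@6
I3 mul r4: issue@4 deps=(2,None) exec_start@6 write@9
I4 add r1: issue@5 deps=(None,None) exec_start@5 write@8
I5 add r3: issue@6 deps=(3,1) exec_start@9 write@11
I6 add r3: issue@7 deps=(5,0) exec_start@11 write@12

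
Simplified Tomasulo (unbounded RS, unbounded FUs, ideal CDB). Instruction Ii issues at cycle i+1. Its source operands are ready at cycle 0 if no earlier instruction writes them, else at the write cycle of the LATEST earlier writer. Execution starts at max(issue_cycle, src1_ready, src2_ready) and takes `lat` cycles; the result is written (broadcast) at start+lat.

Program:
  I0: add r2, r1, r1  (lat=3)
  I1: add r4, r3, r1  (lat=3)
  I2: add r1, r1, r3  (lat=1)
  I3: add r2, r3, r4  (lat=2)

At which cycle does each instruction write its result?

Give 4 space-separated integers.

I0 add r2: issue@1 deps=(None,None) exec_start@1 write@4
I1 add r4: issue@2 deps=(None,None) exec_start@2 write@5
I2 add r1: issue@3 deps=(None,None) exec_start@3 write@4
I3 add r2: issue@4 deps=(None,1) exec_start@5 write@7

Answer: 4 5 4 7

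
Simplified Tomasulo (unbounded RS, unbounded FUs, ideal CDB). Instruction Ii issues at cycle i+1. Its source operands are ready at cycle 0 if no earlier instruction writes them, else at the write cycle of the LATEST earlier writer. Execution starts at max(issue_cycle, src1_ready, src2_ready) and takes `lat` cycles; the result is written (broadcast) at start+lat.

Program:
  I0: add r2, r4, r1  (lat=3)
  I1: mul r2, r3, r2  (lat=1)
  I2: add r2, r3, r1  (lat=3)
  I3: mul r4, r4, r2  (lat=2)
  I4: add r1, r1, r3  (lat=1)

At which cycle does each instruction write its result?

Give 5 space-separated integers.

I0 add r2: issue@1 deps=(None,None) exec_start@1 write@4
I1 mul r2: issue@2 deps=(None,0) exec_start@4 write@5
I2 add r2: issue@3 deps=(None,None) exec_start@3 write@6
I3 mul r4: issue@4 deps=(None,2) exec_start@6 write@8
I4 add r1: issue@5 deps=(None,None) exec_start@5 write@6

Answer: 4 5 6 8 6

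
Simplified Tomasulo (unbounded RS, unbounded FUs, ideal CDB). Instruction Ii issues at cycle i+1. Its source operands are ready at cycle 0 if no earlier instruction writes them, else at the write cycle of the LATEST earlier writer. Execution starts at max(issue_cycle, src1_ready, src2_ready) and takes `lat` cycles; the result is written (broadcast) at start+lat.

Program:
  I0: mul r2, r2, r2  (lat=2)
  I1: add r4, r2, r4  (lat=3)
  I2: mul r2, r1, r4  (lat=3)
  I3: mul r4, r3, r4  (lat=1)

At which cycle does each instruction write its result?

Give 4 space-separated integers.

Answer: 3 6 9 7

Derivation:
I0 mul r2: issue@1 deps=(None,None) exec_start@1 write@3
I1 add r4: issue@2 deps=(0,None) exec_start@3 write@6
I2 mul r2: issue@3 deps=(None,1) exec_start@6 write@9
I3 mul r4: issue@4 deps=(None,1) exec_start@6 write@7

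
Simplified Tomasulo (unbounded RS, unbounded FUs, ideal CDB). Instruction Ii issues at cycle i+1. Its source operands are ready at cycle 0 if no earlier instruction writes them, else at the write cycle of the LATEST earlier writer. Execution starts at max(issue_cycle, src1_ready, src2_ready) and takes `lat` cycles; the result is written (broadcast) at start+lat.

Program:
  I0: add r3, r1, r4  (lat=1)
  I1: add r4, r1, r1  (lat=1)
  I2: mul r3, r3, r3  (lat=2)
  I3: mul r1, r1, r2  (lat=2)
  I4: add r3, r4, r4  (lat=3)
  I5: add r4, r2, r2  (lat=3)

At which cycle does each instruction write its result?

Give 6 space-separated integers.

Answer: 2 3 5 6 8 9

Derivation:
I0 add r3: issue@1 deps=(None,None) exec_start@1 write@2
I1 add r4: issue@2 deps=(None,None) exec_start@2 write@3
I2 mul r3: issue@3 deps=(0,0) exec_start@3 write@5
I3 mul r1: issue@4 deps=(None,None) exec_start@4 write@6
I4 add r3: issue@5 deps=(1,1) exec_start@5 write@8
I5 add r4: issue@6 deps=(None,None) exec_start@6 write@9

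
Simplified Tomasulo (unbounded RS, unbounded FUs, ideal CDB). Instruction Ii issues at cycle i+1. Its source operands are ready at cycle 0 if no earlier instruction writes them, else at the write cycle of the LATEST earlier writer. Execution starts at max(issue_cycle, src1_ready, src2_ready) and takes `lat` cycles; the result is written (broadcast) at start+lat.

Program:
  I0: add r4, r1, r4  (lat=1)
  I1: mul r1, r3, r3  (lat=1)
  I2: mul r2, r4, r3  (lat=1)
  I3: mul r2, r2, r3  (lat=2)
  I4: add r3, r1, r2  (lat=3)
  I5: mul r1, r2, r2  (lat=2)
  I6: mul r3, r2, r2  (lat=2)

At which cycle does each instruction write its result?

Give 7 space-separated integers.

Answer: 2 3 4 6 9 8 9

Derivation:
I0 add r4: issue@1 deps=(None,None) exec_start@1 write@2
I1 mul r1: issue@2 deps=(None,None) exec_start@2 write@3
I2 mul r2: issue@3 deps=(0,None) exec_start@3 write@4
I3 mul r2: issue@4 deps=(2,None) exec_start@4 write@6
I4 add r3: issue@5 deps=(1,3) exec_start@6 write@9
I5 mul r1: issue@6 deps=(3,3) exec_start@6 write@8
I6 mul r3: issue@7 deps=(3,3) exec_start@7 write@9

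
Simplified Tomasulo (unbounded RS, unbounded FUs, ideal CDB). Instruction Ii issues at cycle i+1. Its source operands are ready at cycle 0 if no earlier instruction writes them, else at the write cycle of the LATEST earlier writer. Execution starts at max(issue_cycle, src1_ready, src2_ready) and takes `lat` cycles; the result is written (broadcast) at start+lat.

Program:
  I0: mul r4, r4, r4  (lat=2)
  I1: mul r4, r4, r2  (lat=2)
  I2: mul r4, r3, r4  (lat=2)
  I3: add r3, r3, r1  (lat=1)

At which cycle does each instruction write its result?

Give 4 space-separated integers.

Answer: 3 5 7 5

Derivation:
I0 mul r4: issue@1 deps=(None,None) exec_start@1 write@3
I1 mul r4: issue@2 deps=(0,None) exec_start@3 write@5
I2 mul r4: issue@3 deps=(None,1) exec_start@5 write@7
I3 add r3: issue@4 deps=(None,None) exec_start@4 write@5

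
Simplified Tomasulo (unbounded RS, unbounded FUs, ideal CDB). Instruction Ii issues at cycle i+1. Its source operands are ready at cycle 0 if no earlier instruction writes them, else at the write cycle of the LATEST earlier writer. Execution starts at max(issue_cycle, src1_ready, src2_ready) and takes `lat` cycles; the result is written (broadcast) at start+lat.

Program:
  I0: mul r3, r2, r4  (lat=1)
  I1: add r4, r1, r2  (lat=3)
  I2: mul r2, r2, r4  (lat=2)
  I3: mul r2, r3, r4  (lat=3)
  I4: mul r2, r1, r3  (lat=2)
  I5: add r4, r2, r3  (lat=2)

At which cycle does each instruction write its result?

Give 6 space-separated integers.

Answer: 2 5 7 8 7 9

Derivation:
I0 mul r3: issue@1 deps=(None,None) exec_start@1 write@2
I1 add r4: issue@2 deps=(None,None) exec_start@2 write@5
I2 mul r2: issue@3 deps=(None,1) exec_start@5 write@7
I3 mul r2: issue@4 deps=(0,1) exec_start@5 write@8
I4 mul r2: issue@5 deps=(None,0) exec_start@5 write@7
I5 add r4: issue@6 deps=(4,0) exec_start@7 write@9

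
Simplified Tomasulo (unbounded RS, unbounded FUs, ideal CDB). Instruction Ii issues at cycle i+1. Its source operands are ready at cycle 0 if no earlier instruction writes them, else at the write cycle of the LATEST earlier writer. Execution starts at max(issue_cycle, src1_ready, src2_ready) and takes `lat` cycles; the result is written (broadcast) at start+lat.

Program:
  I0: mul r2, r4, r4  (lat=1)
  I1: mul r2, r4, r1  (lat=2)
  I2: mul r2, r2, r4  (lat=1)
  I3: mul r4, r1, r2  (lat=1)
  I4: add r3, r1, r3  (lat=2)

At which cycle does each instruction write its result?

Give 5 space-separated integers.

Answer: 2 4 5 6 7

Derivation:
I0 mul r2: issue@1 deps=(None,None) exec_start@1 write@2
I1 mul r2: issue@2 deps=(None,None) exec_start@2 write@4
I2 mul r2: issue@3 deps=(1,None) exec_start@4 write@5
I3 mul r4: issue@4 deps=(None,2) exec_start@5 write@6
I4 add r3: issue@5 deps=(None,None) exec_start@5 write@7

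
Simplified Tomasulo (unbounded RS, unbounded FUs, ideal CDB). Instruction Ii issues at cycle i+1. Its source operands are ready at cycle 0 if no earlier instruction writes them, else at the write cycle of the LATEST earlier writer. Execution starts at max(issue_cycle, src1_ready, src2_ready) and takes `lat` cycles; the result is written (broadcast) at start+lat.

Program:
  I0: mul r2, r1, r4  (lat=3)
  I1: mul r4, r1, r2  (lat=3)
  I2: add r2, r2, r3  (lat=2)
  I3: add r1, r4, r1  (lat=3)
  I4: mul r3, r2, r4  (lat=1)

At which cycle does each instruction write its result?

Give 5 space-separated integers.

I0 mul r2: issue@1 deps=(None,None) exec_start@1 write@4
I1 mul r4: issue@2 deps=(None,0) exec_start@4 write@7
I2 add r2: issue@3 deps=(0,None) exec_start@4 write@6
I3 add r1: issue@4 deps=(1,None) exec_start@7 write@10
I4 mul r3: issue@5 deps=(2,1) exec_start@7 write@8

Answer: 4 7 6 10 8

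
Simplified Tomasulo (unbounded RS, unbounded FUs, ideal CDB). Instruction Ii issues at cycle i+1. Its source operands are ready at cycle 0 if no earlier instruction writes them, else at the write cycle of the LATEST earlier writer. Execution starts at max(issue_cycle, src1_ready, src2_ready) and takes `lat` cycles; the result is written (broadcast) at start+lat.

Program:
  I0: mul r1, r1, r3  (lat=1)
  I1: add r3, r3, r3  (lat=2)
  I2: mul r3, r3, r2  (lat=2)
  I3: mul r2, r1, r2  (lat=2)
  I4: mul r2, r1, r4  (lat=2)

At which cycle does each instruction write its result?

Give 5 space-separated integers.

I0 mul r1: issue@1 deps=(None,None) exec_start@1 write@2
I1 add r3: issue@2 deps=(None,None) exec_start@2 write@4
I2 mul r3: issue@3 deps=(1,None) exec_start@4 write@6
I3 mul r2: issue@4 deps=(0,None) exec_start@4 write@6
I4 mul r2: issue@5 deps=(0,None) exec_start@5 write@7

Answer: 2 4 6 6 7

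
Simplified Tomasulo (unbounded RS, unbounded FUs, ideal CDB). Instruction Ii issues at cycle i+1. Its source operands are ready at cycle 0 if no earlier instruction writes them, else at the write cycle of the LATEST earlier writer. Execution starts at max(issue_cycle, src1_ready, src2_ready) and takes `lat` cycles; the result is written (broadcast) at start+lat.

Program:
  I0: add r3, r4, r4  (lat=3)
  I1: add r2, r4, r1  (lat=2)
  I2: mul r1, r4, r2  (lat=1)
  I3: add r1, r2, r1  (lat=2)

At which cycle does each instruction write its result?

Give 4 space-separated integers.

I0 add r3: issue@1 deps=(None,None) exec_start@1 write@4
I1 add r2: issue@2 deps=(None,None) exec_start@2 write@4
I2 mul r1: issue@3 deps=(None,1) exec_start@4 write@5
I3 add r1: issue@4 deps=(1,2) exec_start@5 write@7

Answer: 4 4 5 7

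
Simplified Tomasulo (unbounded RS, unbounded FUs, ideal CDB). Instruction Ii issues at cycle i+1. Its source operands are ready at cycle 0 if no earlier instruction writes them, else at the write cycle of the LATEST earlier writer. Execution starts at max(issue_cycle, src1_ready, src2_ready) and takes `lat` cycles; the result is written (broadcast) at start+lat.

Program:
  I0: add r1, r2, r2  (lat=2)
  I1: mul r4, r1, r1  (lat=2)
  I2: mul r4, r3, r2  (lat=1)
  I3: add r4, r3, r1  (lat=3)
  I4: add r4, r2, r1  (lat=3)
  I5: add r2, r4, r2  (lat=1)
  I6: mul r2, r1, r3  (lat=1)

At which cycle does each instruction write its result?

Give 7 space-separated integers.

Answer: 3 5 4 7 8 9 8

Derivation:
I0 add r1: issue@1 deps=(None,None) exec_start@1 write@3
I1 mul r4: issue@2 deps=(0,0) exec_start@3 write@5
I2 mul r4: issue@3 deps=(None,None) exec_start@3 write@4
I3 add r4: issue@4 deps=(None,0) exec_start@4 write@7
I4 add r4: issue@5 deps=(None,0) exec_start@5 write@8
I5 add r2: issue@6 deps=(4,None) exec_start@8 write@9
I6 mul r2: issue@7 deps=(0,None) exec_start@7 write@8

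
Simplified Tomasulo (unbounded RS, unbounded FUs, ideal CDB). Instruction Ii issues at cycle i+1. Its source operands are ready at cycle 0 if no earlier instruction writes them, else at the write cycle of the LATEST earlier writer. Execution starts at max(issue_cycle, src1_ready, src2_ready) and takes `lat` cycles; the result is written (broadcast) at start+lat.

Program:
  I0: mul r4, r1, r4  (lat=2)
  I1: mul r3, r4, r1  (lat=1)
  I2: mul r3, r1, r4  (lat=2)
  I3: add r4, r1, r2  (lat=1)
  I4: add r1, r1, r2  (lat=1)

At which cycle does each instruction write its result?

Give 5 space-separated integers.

I0 mul r4: issue@1 deps=(None,None) exec_start@1 write@3
I1 mul r3: issue@2 deps=(0,None) exec_start@3 write@4
I2 mul r3: issue@3 deps=(None,0) exec_start@3 write@5
I3 add r4: issue@4 deps=(None,None) exec_start@4 write@5
I4 add r1: issue@5 deps=(None,None) exec_start@5 write@6

Answer: 3 4 5 5 6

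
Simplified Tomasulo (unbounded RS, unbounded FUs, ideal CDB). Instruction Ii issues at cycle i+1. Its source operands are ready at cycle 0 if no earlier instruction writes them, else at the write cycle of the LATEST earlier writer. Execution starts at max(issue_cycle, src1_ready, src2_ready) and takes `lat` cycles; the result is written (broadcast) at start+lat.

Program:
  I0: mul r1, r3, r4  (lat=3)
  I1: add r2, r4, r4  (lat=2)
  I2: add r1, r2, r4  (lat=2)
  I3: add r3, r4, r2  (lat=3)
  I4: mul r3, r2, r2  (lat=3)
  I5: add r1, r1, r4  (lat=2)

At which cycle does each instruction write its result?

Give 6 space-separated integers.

Answer: 4 4 6 7 8 8

Derivation:
I0 mul r1: issue@1 deps=(None,None) exec_start@1 write@4
I1 add r2: issue@2 deps=(None,None) exec_start@2 write@4
I2 add r1: issue@3 deps=(1,None) exec_start@4 write@6
I3 add r3: issue@4 deps=(None,1) exec_start@4 write@7
I4 mul r3: issue@5 deps=(1,1) exec_start@5 write@8
I5 add r1: issue@6 deps=(2,None) exec_start@6 write@8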